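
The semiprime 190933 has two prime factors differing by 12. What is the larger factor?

Since p = q + 12, we have 190933 = q(q + 12), so q² + 12q − 190933 = 0.
Discriminant: 12² + 4·190933 = 144 + 763732 = 763876; √763876 = 874.
q = (−12 + 874)/2 = 431, and p = q + 12 = 443.
Check: 431 · 443 = 190933.

443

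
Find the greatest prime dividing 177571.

71

177571 = 41 · 4331
4331 = 61 · 71
71 is prime.
So 177571 = 41 · 61 · 71; the largest prime factor is 71.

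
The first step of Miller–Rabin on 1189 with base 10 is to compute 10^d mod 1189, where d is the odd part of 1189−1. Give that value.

1189 − 1 = 1188 = 2^2 · 297, so d = 297.
10^1 ≡ 10 (mod 1189)
10^2 ≡ 10^2 = 100 ≡ 100 (mod 1189)
10^4 ≡ 100^2 = 10000 ≡ 488 (mod 1189)
10^8 ≡ 488^2 = 238144 ≡ 344 (mod 1189)
10^16 ≡ 344^2 = 118336 ≡ 625 (mod 1189)
10^32 ≡ 625^2 = 390625 ≡ 633 (mod 1189)
10^64 ≡ 633^2 = 400689 ≡ 1185 (mod 1189)
10^128 ≡ 1185^2 = 1404225 ≡ 16 (mod 1189)
10^256 ≡ 16^2 = 256 ≡ 256 (mod 1189)
297 = 256 + 32 + 8 + 1 in binary powers of 2.
So 10^297 ≡ 256 · 633 · 344 · 10 ≡ 305 (mod 1189).
Squaring chain: 305 → 283; never reaches −1, so base 10 is a Miller–Rabin witness that 1189 is composite.

305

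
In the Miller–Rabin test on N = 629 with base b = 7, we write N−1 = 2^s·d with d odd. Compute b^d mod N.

629 − 1 = 628 = 2^2 · 157, so d = 157.
7^1 ≡ 7 (mod 629)
7^2 ≡ 7^2 = 49 ≡ 49 (mod 629)
7^4 ≡ 49^2 = 2401 ≡ 514 (mod 629)
7^8 ≡ 514^2 = 264196 ≡ 16 (mod 629)
7^16 ≡ 16^2 = 256 ≡ 256 (mod 629)
7^32 ≡ 256^2 = 65536 ≡ 120 (mod 629)
7^64 ≡ 120^2 = 14400 ≡ 562 (mod 629)
7^128 ≡ 562^2 = 315844 ≡ 86 (mod 629)
157 = 128 + 16 + 8 + 4 + 1 in binary powers of 2.
So 7^157 ≡ 86 · 256 · 16 · 514 · 7 ≡ 329 (mod 629).
Squaring chain: 329 → 53; never reaches −1, so base 7 is a Miller–Rabin witness that 629 is composite.

329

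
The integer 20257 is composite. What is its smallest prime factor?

47

20257 is odd.
Digit sum 16, not divisible by 3.
Ends in 7: not divisible by 5.
7: 20257 = 7·2893 + 6
11: 20257 = 11·1841 + 6
13: 20257 = 13·1558 + 3
17: 20257 = 17·1191 + 10
19: 20257 = 19·1066 + 3
23: 20257 = 23·880 + 17
29: 20257 = 29·698 + 15
31: 20257 = 31·653 + 14
37: 20257 = 37·547 + 18
41: 20257 = 41·494 + 3
43: 20257 = 43·471 + 4
47: 20257 = 47·431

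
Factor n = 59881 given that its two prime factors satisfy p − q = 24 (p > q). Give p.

257

Since p = q + 24, we have 59881 = q(q + 24), so q² + 24q − 59881 = 0.
Discriminant: 24² + 4·59881 = 576 + 239524 = 240100; √240100 = 490.
q = (−24 + 490)/2 = 233, and p = q + 24 = 257.
Check: 233 · 257 = 59881.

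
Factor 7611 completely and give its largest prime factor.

7611 = 3 · 2537
2537 = 43 · 59
59 is prime.
So 7611 = 3 · 43 · 59; the largest prime factor is 59.

59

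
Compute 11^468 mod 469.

11^1 ≡ 11 (mod 469)
11^2 ≡ 11^2 = 121 ≡ 121 (mod 469)
11^4 ≡ 121^2 = 14641 ≡ 102 (mod 469)
11^8 ≡ 102^2 = 10404 ≡ 86 (mod 469)
11^16 ≡ 86^2 = 7396 ≡ 361 (mod 469)
11^32 ≡ 361^2 = 130321 ≡ 408 (mod 469)
11^64 ≡ 408^2 = 166464 ≡ 438 (mod 469)
11^128 ≡ 438^2 = 191844 ≡ 23 (mod 469)
11^256 ≡ 23^2 = 529 ≡ 60 (mod 469)
468 = 256 + 128 + 64 + 16 + 4 in binary powers of 2.
So 11^468 ≡ 60 · 23 · 438 · 361 · 102 ≡ 148 (mod 469).
Since 148 ≠ 1, base 11 is a Fermat witness: 469 is composite.

148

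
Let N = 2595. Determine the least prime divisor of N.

3

2595 is odd.
Digit sum 21, divisible by 3.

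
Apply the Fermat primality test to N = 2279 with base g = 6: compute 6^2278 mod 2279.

49

6^1 ≡ 6 (mod 2279)
6^2 ≡ 6^2 = 36 ≡ 36 (mod 2279)
6^4 ≡ 36^2 = 1296 ≡ 1296 (mod 2279)
6^8 ≡ 1296^2 = 1679616 ≡ 2272 (mod 2279)
6^16 ≡ 2272^2 = 5161984 ≡ 49 (mod 2279)
6^32 ≡ 49^2 = 2401 ≡ 122 (mod 2279)
6^64 ≡ 122^2 = 14884 ≡ 1210 (mod 2279)
6^128 ≡ 1210^2 = 1464100 ≡ 982 (mod 2279)
6^256 ≡ 982^2 = 964324 ≡ 307 (mod 2279)
6^512 ≡ 307^2 = 94249 ≡ 810 (mod 2279)
6^1024 ≡ 810^2 = 656100 ≡ 2027 (mod 2279)
6^2048 ≡ 2027^2 = 4108729 ≡ 1971 (mod 2279)
2278 = 2048 + 128 + 64 + 32 + 4 + 2 in binary powers of 2.
So 6^2278 ≡ 1971 · 982 · 1210 · 122 · 1296 · 36 ≡ 49 (mod 2279).
Since 49 ≠ 1, base 6 is a Fermat witness: 2279 is composite.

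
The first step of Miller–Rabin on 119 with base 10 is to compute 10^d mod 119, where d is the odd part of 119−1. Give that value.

54

119 − 1 = 118 = 2^1 · 59, so d = 59.
10^1 ≡ 10 (mod 119)
10^2 ≡ 10^2 = 100 ≡ 100 (mod 119)
10^4 ≡ 100^2 = 10000 ≡ 4 (mod 119)
10^8 ≡ 4^2 = 16 ≡ 16 (mod 119)
10^16 ≡ 16^2 = 256 ≡ 18 (mod 119)
10^32 ≡ 18^2 = 324 ≡ 86 (mod 119)
59 = 32 + 16 + 8 + 2 + 1 in binary powers of 2.
So 10^59 ≡ 86 · 18 · 16 · 100 · 10 ≡ 54 (mod 119).
Squaring chain: 54; never reaches −1, so base 10 is a Miller–Rabin witness that 119 is composite.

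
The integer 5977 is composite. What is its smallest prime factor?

5977 is odd.
Digit sum 28, not divisible by 3.
Ends in 7: not divisible by 5.
7: 5977 = 7·853 + 6
11: 5977 = 11·543 + 4
13: 5977 = 13·459 + 10
17: 5977 = 17·351 + 10
19: 5977 = 19·314 + 11
23: 5977 = 23·259 + 20
29: 5977 = 29·206 + 3
31: 5977 = 31·192 + 25
37: 5977 = 37·161 + 20
41: 5977 = 41·145 + 32
43: 5977 = 43·139

43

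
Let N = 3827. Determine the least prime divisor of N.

3827 is odd.
Digit sum 20, not divisible by 3.
Ends in 7: not divisible by 5.
7: 3827 = 7·546 + 5
11: 3827 = 11·347 + 10
13: 3827 = 13·294 + 5
17: 3827 = 17·225 + 2
19: 3827 = 19·201 + 8
23: 3827 = 23·166 + 9
29: 3827 = 29·131 + 28
31: 3827 = 31·123 + 14
37: 3827 = 37·103 + 16
41: 3827 = 41·93 + 14
43: 3827 = 43·89

43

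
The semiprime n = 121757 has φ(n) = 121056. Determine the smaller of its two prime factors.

φ(n) = (p−1)(q−1) = n − (p+q) + 1, so p + q = 121757 − 121056 + 1 = 702.
p and q are the roots of t² − 702t + 121757 = 0.
Discriminant: 702² − 4·121757 = 492804 − 487028 = 5776; √5776 = 76.
q = (702 − 76)/2 = 313, p = (702 + 76)/2 = 389.
Check: 313 · 389 = 121757.

313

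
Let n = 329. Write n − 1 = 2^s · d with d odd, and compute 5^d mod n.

329 − 1 = 328 = 2^3 · 41, so d = 41.
5^1 ≡ 5 (mod 329)
5^2 ≡ 5^2 = 25 ≡ 25 (mod 329)
5^4 ≡ 25^2 = 625 ≡ 296 (mod 329)
5^8 ≡ 296^2 = 87616 ≡ 102 (mod 329)
5^16 ≡ 102^2 = 10404 ≡ 205 (mod 329)
5^32 ≡ 205^2 = 42025 ≡ 242 (mod 329)
41 = 32 + 8 + 1 in binary powers of 2.
So 5^41 ≡ 242 · 102 · 5 ≡ 45 (mod 329).
Squaring chain: 45 → 51 → 298; never reaches −1, so base 5 is a Miller–Rabin witness that 329 is composite.

45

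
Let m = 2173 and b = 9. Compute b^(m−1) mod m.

9^1 ≡ 9 (mod 2173)
9^2 ≡ 9^2 = 81 ≡ 81 (mod 2173)
9^4 ≡ 81^2 = 6561 ≡ 42 (mod 2173)
9^8 ≡ 42^2 = 1764 ≡ 1764 (mod 2173)
9^16 ≡ 1764^2 = 3111696 ≡ 2133 (mod 2173)
9^32 ≡ 2133^2 = 4549689 ≡ 1600 (mod 2173)
9^64 ≡ 1600^2 = 2560000 ≡ 206 (mod 2173)
9^128 ≡ 206^2 = 42436 ≡ 1149 (mod 2173)
9^256 ≡ 1149^2 = 1320201 ≡ 1190 (mod 2173)
9^512 ≡ 1190^2 = 1416100 ≡ 1477 (mod 2173)
9^1024 ≡ 1477^2 = 2181529 ≡ 2010 (mod 2173)
9^2048 ≡ 2010^2 = 4040100 ≡ 493 (mod 2173)
2172 = 2048 + 64 + 32 + 16 + 8 + 4 in binary powers of 2.
So 9^2172 ≡ 493 · 206 · 1600 · 2133 · 1764 · 42 ≡ 1846 (mod 2173).
Since 1846 ≠ 1, base 9 is a Fermat witness: 2173 is composite.

1846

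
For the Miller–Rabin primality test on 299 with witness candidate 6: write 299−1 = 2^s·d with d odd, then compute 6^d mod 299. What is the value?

288

299 − 1 = 298 = 2^1 · 149, so d = 149.
6^1 ≡ 6 (mod 299)
6^2 ≡ 6^2 = 36 ≡ 36 (mod 299)
6^4 ≡ 36^2 = 1296 ≡ 100 (mod 299)
6^8 ≡ 100^2 = 10000 ≡ 133 (mod 299)
6^16 ≡ 133^2 = 17689 ≡ 48 (mod 299)
6^32 ≡ 48^2 = 2304 ≡ 211 (mod 299)
6^64 ≡ 211^2 = 44521 ≡ 269 (mod 299)
6^128 ≡ 269^2 = 72361 ≡ 3 (mod 299)
149 = 128 + 16 + 4 + 1 in binary powers of 2.
So 6^149 ≡ 3 · 48 · 100 · 6 ≡ 288 (mod 299).
Squaring chain: 288; never reaches −1, so base 6 is a Miller–Rabin witness that 299 is composite.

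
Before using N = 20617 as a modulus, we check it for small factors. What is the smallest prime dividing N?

53

20617 is odd.
Digit sum 16, not divisible by 3.
Ends in 7: not divisible by 5.
7: 20617 = 7·2945 + 2
11: 20617 = 11·1874 + 3
13: 20617 = 13·1585 + 12
17: 20617 = 17·1212 + 13
19: 20617 = 19·1085 + 2
23: 20617 = 23·896 + 9
29: 20617 = 29·710 + 27
31: 20617 = 31·665 + 2
37: 20617 = 37·557 + 8
41: 20617 = 41·502 + 35
43: 20617 = 43·479 + 20
47: 20617 = 47·438 + 31
53: 20617 = 53·389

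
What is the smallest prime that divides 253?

11

253 is odd.
Digit sum 10, not divisible by 3.
Ends in 3: not divisible by 5.
7: 253 = 7·36 + 1
11: 253 = 11·23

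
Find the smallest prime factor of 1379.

7

1379 is odd.
Digit sum 20, not divisible by 3.
Ends in 9: not divisible by 5.
7: 1379 = 7·197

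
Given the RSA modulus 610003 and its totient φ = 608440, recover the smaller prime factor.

743

φ(n) = (p−1)(q−1) = n − (p+q) + 1, so p + q = 610003 − 608440 + 1 = 1564.
p and q are the roots of t² − 1564t + 610003 = 0.
Discriminant: 1564² − 4·610003 = 2446096 − 2440012 = 6084; √6084 = 78.
q = (1564 − 78)/2 = 743, p = (1564 + 78)/2 = 821.
Check: 743 · 821 = 610003.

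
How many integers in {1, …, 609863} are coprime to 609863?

Factor: 609863 = 31 · 103 · 191.
φ(609863) = (31−1) · (103−1) · (191−1) = 30 · 102 · 190 = 581400.

581400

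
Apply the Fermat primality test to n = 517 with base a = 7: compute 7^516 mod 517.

455

7^1 ≡ 7 (mod 517)
7^2 ≡ 7^2 = 49 ≡ 49 (mod 517)
7^4 ≡ 49^2 = 2401 ≡ 333 (mod 517)
7^8 ≡ 333^2 = 110889 ≡ 251 (mod 517)
7^16 ≡ 251^2 = 63001 ≡ 444 (mod 517)
7^32 ≡ 444^2 = 197136 ≡ 159 (mod 517)
7^64 ≡ 159^2 = 25281 ≡ 465 (mod 517)
7^128 ≡ 465^2 = 216225 ≡ 119 (mod 517)
7^256 ≡ 119^2 = 14161 ≡ 202 (mod 517)
7^512 ≡ 202^2 = 40804 ≡ 478 (mod 517)
516 = 512 + 4 in binary powers of 2.
So 7^516 ≡ 478 · 333 ≡ 455 (mod 517).
Since 455 ≠ 1, base 7 is a Fermat witness: 517 is composite.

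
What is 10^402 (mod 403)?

66

10^1 ≡ 10 (mod 403)
10^2 ≡ 10^2 = 100 ≡ 100 (mod 403)
10^4 ≡ 100^2 = 10000 ≡ 328 (mod 403)
10^8 ≡ 328^2 = 107584 ≡ 386 (mod 403)
10^16 ≡ 386^2 = 148996 ≡ 289 (mod 403)
10^32 ≡ 289^2 = 83521 ≡ 100 (mod 403)
10^64 ≡ 100^2 = 10000 ≡ 328 (mod 403)
10^128 ≡ 328^2 = 107584 ≡ 386 (mod 403)
10^256 ≡ 386^2 = 148996 ≡ 289 (mod 403)
402 = 256 + 128 + 16 + 2 in binary powers of 2.
So 10^402 ≡ 289 · 386 · 289 · 100 ≡ 66 (mod 403).
Since 66 ≠ 1, base 10 is a Fermat witness: 403 is composite.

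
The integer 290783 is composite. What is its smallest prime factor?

29

290783 is odd.
Digit sum 29, not divisible by 3.
Ends in 3: not divisible by 5.
7: 290783 = 7·41540 + 3
11: 290783 = 11·26434 + 9
13: 290783 = 13·22367 + 12
17: 290783 = 17·17104 + 15
19: 290783 = 19·15304 + 7
23: 290783 = 23·12642 + 17
29: 290783 = 29·10027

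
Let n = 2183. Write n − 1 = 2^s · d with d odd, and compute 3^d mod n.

2183 − 1 = 2182 = 2^1 · 1091, so d = 1091.
3^1 ≡ 3 (mod 2183)
3^2 ≡ 3^2 = 9 ≡ 9 (mod 2183)
3^4 ≡ 9^2 = 81 ≡ 81 (mod 2183)
3^8 ≡ 81^2 = 6561 ≡ 12 (mod 2183)
3^16 ≡ 12^2 = 144 ≡ 144 (mod 2183)
3^32 ≡ 144^2 = 20736 ≡ 1089 (mod 2183)
3^64 ≡ 1089^2 = 1185921 ≡ 552 (mod 2183)
3^128 ≡ 552^2 = 304704 ≡ 1267 (mod 2183)
3^256 ≡ 1267^2 = 1605289 ≡ 784 (mod 2183)
3^512 ≡ 784^2 = 614656 ≡ 1233 (mod 2183)
3^1024 ≡ 1233^2 = 1520289 ≡ 921 (mod 2183)
1091 = 1024 + 64 + 2 + 1 in binary powers of 2.
So 3^1091 ≡ 921 · 552 · 9 · 3 ≡ 2063 (mod 2183).
Squaring chain: 2063; never reaches −1, so base 3 is a Miller–Rabin witness that 2183 is composite.

2063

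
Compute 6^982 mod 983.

6^1 ≡ 6 (mod 983)
6^2 ≡ 6^2 = 36 ≡ 36 (mod 983)
6^4 ≡ 36^2 = 1296 ≡ 313 (mod 983)
6^8 ≡ 313^2 = 97969 ≡ 652 (mod 983)
6^16 ≡ 652^2 = 425104 ≡ 448 (mod 983)
6^32 ≡ 448^2 = 200704 ≡ 172 (mod 983)
6^64 ≡ 172^2 = 29584 ≡ 94 (mod 983)
6^128 ≡ 94^2 = 8836 ≡ 972 (mod 983)
6^256 ≡ 972^2 = 944784 ≡ 121 (mod 983)
6^512 ≡ 121^2 = 14641 ≡ 879 (mod 983)
982 = 512 + 256 + 128 + 64 + 16 + 4 + 2 in binary powers of 2.
So 6^982 ≡ 879 · 121 · 972 · 94 · 448 · 313 · 36 ≡ 1 (mod 983).
Since the result is 1, base 6 gives no evidence that 983 is composite.

1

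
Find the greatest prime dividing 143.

13

143 = 11 · 13
13 is prime.
So 143 = 11 · 13; the largest prime factor is 13.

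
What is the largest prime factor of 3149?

67

3149 = 47 · 67
67 is prime.
So 3149 = 47 · 67; the largest prime factor is 67.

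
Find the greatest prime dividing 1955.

23

1955 = 5 · 391
391 = 17 · 23
23 is prime.
So 1955 = 5 · 17 · 23; the largest prime factor is 23.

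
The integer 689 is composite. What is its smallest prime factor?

13

689 is odd.
Digit sum 23, not divisible by 3.
Ends in 9: not divisible by 5.
7: 689 = 7·98 + 3
11: 689 = 11·62 + 7
13: 689 = 13·53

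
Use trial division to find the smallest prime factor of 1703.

13

1703 is odd.
Digit sum 11, not divisible by 3.
Ends in 3: not divisible by 5.
7: 1703 = 7·243 + 2
11: 1703 = 11·154 + 9
13: 1703 = 13·131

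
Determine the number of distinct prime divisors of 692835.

6

692835 = 3 · 230945
230945 = 5 · 46189
46189 = 11 · 4199
4199 = 13 · 323
323 = 17 · 19
692835 = 3 · 5 · 11 · 13 · 17 · 19, which has 6 distinct prime factors.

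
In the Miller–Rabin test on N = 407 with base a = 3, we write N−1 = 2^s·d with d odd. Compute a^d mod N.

407 − 1 = 406 = 2^1 · 203, so d = 203.
3^1 ≡ 3 (mod 407)
3^2 ≡ 3^2 = 9 ≡ 9 (mod 407)
3^4 ≡ 9^2 = 81 ≡ 81 (mod 407)
3^8 ≡ 81^2 = 6561 ≡ 49 (mod 407)
3^16 ≡ 49^2 = 2401 ≡ 366 (mod 407)
3^32 ≡ 366^2 = 133956 ≡ 53 (mod 407)
3^64 ≡ 53^2 = 2809 ≡ 367 (mod 407)
3^128 ≡ 367^2 = 134689 ≡ 379 (mod 407)
203 = 128 + 64 + 8 + 2 + 1 in binary powers of 2.
So 3^203 ≡ 379 · 367 · 49 · 9 · 3 ≡ 280 (mod 407).
Squaring chain: 280; never reaches −1, so base 3 is a Miller–Rabin witness that 407 is composite.

280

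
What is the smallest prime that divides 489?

3

489 is odd.
Digit sum 21, divisible by 3.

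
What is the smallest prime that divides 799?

799 is odd.
Digit sum 25, not divisible by 3.
Ends in 9: not divisible by 5.
7: 799 = 7·114 + 1
11: 799 = 11·72 + 7
13: 799 = 13·61 + 6
17: 799 = 17·47

17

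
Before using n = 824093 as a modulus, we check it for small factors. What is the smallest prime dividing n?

824093 is odd.
Digit sum 26, not divisible by 3.
Ends in 3: not divisible by 5.
7: 824093 = 7·117727 + 4
11: 824093 = 11·74917 + 6
13: 824093 = 13·63391 + 10
17: 824093 = 17·48476 + 1
19: 824093 = 19·43373 + 6
23: 824093 = 23·35830 + 3
29: 824093 = 29·28417

29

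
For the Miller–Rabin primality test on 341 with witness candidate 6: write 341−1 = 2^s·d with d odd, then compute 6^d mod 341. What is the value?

285

341 − 1 = 340 = 2^2 · 85, so d = 85.
6^1 ≡ 6 (mod 341)
6^2 ≡ 6^2 = 36 ≡ 36 (mod 341)
6^4 ≡ 36^2 = 1296 ≡ 273 (mod 341)
6^8 ≡ 273^2 = 74529 ≡ 191 (mod 341)
6^16 ≡ 191^2 = 36481 ≡ 335 (mod 341)
6^32 ≡ 335^2 = 112225 ≡ 36 (mod 341)
6^64 ≡ 36^2 = 1296 ≡ 273 (mod 341)
85 = 64 + 16 + 4 + 1 in binary powers of 2.
So 6^85 ≡ 273 · 335 · 273 · 6 ≡ 285 (mod 341).
Squaring chain: 285 → 67; never reaches −1, so base 6 is a Miller–Rabin witness that 341 is composite.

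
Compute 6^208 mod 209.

6^1 ≡ 6 (mod 209)
6^2 ≡ 6^2 = 36 ≡ 36 (mod 209)
6^4 ≡ 36^2 = 1296 ≡ 42 (mod 209)
6^8 ≡ 42^2 = 1764 ≡ 92 (mod 209)
6^16 ≡ 92^2 = 8464 ≡ 104 (mod 209)
6^32 ≡ 104^2 = 10816 ≡ 157 (mod 209)
6^64 ≡ 157^2 = 24649 ≡ 196 (mod 209)
6^128 ≡ 196^2 = 38416 ≡ 169 (mod 209)
208 = 128 + 64 + 16 in binary powers of 2.
So 6^208 ≡ 169 · 196 · 104 ≡ 158 (mod 209).
Since 158 ≠ 1, base 6 is a Fermat witness: 209 is composite.

158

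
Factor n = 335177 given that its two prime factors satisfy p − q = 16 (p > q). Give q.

571

Since p = q + 16, we have 335177 = q(q + 16), so q² + 16q − 335177 = 0.
Discriminant: 16² + 4·335177 = 256 + 1340708 = 1340964; √1340964 = 1158.
q = (−16 + 1158)/2 = 571, and p = q + 16 = 587.
Check: 571 · 587 = 335177.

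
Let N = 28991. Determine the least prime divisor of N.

28991 is odd.
Digit sum 29, not divisible by 3.
Ends in 1: not divisible by 5.
7: 28991 = 7·4141 + 4
11: 28991 = 11·2635 + 6
13: 28991 = 13·2230 + 1
17: 28991 = 17·1705 + 6
19: 28991 = 19·1525 + 16
23: 28991 = 23·1260 + 11
29: 28991 = 29·999 + 20
31: 28991 = 31·935 + 6
37: 28991 = 37·783 + 20
41: 28991 = 41·707 + 4
43: 28991 = 43·674 + 9
47: 28991 = 47·616 + 39
53: 28991 = 53·547

53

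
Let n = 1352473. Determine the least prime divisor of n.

29

1352473 is odd.
Digit sum 25, not divisible by 3.
Ends in 3: not divisible by 5.
7: 1352473 = 7·193210 + 3
11: 1352473 = 11·122952 + 1
13: 1352473 = 13·104036 + 5
17: 1352473 = 17·79557 + 4
19: 1352473 = 19·71182 + 15
23: 1352473 = 23·58803 + 4
29: 1352473 = 29·46637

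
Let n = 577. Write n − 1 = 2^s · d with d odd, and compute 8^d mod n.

27

577 − 1 = 576 = 2^6 · 9, so d = 9.
8^1 ≡ 8 (mod 577)
8^2 ≡ 8^2 = 64 ≡ 64 (mod 577)
8^4 ≡ 64^2 = 4096 ≡ 57 (mod 577)
8^8 ≡ 57^2 = 3249 ≡ 364 (mod 577)
9 = 8 + 1 in binary powers of 2.
So 8^9 ≡ 364 · 8 ≡ 27 (mod 577).
Squaring chain: 27 → 152 → 24 → 576 → 1 → 1; reaches −1, so base 8 does not prove 577 composite.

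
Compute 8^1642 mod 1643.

250

8^1 ≡ 8 (mod 1643)
8^2 ≡ 8^2 = 64 ≡ 64 (mod 1643)
8^4 ≡ 64^2 = 4096 ≡ 810 (mod 1643)
8^8 ≡ 810^2 = 656100 ≡ 543 (mod 1643)
8^16 ≡ 543^2 = 294849 ≡ 752 (mod 1643)
8^32 ≡ 752^2 = 565504 ≡ 312 (mod 1643)
8^64 ≡ 312^2 = 97344 ≡ 407 (mod 1643)
8^128 ≡ 407^2 = 165649 ≡ 1349 (mod 1643)
8^256 ≡ 1349^2 = 1819801 ≡ 1000 (mod 1643)
8^512 ≡ 1000^2 = 1000000 ≡ 1056 (mod 1643)
8^1024 ≡ 1056^2 = 1115136 ≡ 1182 (mod 1643)
1642 = 1024 + 512 + 64 + 32 + 8 + 2 in binary powers of 2.
So 8^1642 ≡ 1182 · 1056 · 407 · 312 · 543 · 64 ≡ 250 (mod 1643).
Since 250 ≠ 1, base 8 is a Fermat witness: 1643 is composite.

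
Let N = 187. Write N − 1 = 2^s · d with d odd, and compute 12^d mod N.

133

187 − 1 = 186 = 2^1 · 93, so d = 93.
12^1 ≡ 12 (mod 187)
12^2 ≡ 12^2 = 144 ≡ 144 (mod 187)
12^4 ≡ 144^2 = 20736 ≡ 166 (mod 187)
12^8 ≡ 166^2 = 27556 ≡ 67 (mod 187)
12^16 ≡ 67^2 = 4489 ≡ 1 (mod 187)
12^32 ≡ 1^2 = 1 ≡ 1 (mod 187)
12^64 ≡ 1^2 = 1 ≡ 1 (mod 187)
93 = 64 + 16 + 8 + 4 + 1 in binary powers of 2.
So 12^93 ≡ 1 · 1 · 67 · 166 · 12 ≡ 133 (mod 187).
Squaring chain: 133; never reaches −1, so base 12 is a Miller–Rabin witness that 187 is composite.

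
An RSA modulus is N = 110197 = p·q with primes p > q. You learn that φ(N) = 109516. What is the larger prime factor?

φ(n) = (p−1)(q−1) = n − (p+q) + 1, so p + q = 110197 − 109516 + 1 = 682.
p and q are the roots of t² − 682t + 110197 = 0.
Discriminant: 682² − 4·110197 = 465124 − 440788 = 24336; √24336 = 156.
q = (682 − 156)/2 = 263, p = (682 + 156)/2 = 419.
Check: 263 · 419 = 110197.

419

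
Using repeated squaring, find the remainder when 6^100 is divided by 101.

1

6^1 ≡ 6 (mod 101)
6^2 ≡ 6^2 = 36 ≡ 36 (mod 101)
6^4 ≡ 36^2 = 1296 ≡ 84 (mod 101)
6^8 ≡ 84^2 = 7056 ≡ 87 (mod 101)
6^16 ≡ 87^2 = 7569 ≡ 95 (mod 101)
6^32 ≡ 95^2 = 9025 ≡ 36 (mod 101)
6^64 ≡ 36^2 = 1296 ≡ 84 (mod 101)
100 = 64 + 32 + 4 in binary powers of 2.
So 6^100 ≡ 84 · 36 · 84 ≡ 1 (mod 101).
Since the result is 1, base 6 gives no evidence that 101 is composite.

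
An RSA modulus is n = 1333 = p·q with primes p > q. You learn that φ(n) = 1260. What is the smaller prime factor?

31

φ(n) = (p−1)(q−1) = n − (p+q) + 1, so p + q = 1333 − 1260 + 1 = 74.
p and q are the roots of t² − 74t + 1333 = 0.
Discriminant: 74² − 4·1333 = 5476 − 5332 = 144; √144 = 12.
q = (74 − 12)/2 = 31, p = (74 + 12)/2 = 43.
Check: 31 · 43 = 1333.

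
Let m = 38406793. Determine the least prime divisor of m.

89

38406793 is odd.
Digit sum 40, not divisible by 3.
Ends in 3: not divisible by 5.
7: 38406793 = 7·5486684 + 5
11: 38406793 = 11·3491526 + 7
13: 38406793 = 13·2954368 + 9
17: 38406793 = 17·2259223 + 2
19: 38406793 = 19·2021410 + 3
23: 38406793 = 23·1669860 + 13
29: 38406793 = 29·1324372 + 5
31: 38406793 = 31·1238928 + 25
37: 38406793 = 37·1038021 + 16
41: 38406793 = 41·936751 + 2
43: 38406793 = 43·893181 + 10
47: 38406793 = 47·817165 + 38
53: 38406793 = 53·724656 + 25
59: 38406793 = 59·650962 + 35
61: 38406793 = 61·629619 + 34
67: 38406793 = 67·573235 + 48
71: 38406793 = 71·540940 + 53
73: 38406793 = 73·526120 + 33
79: 38406793 = 79·486161 + 74
83: 38406793 = 83·462732 + 37
89: 38406793 = 89·431537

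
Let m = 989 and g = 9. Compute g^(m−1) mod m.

439

9^1 ≡ 9 (mod 989)
9^2 ≡ 9^2 = 81 ≡ 81 (mod 989)
9^4 ≡ 81^2 = 6561 ≡ 627 (mod 989)
9^8 ≡ 627^2 = 393129 ≡ 496 (mod 989)
9^16 ≡ 496^2 = 246016 ≡ 744 (mod 989)
9^32 ≡ 744^2 = 553536 ≡ 685 (mod 989)
9^64 ≡ 685^2 = 469225 ≡ 439 (mod 989)
9^128 ≡ 439^2 = 192721 ≡ 855 (mod 989)
9^256 ≡ 855^2 = 731025 ≡ 154 (mod 989)
9^512 ≡ 154^2 = 23716 ≡ 969 (mod 989)
988 = 512 + 256 + 128 + 64 + 16 + 8 + 4 in binary powers of 2.
So 9^988 ≡ 969 · 154 · 855 · 439 · 744 · 496 · 627 ≡ 439 (mod 989).
Since 439 ≠ 1, base 9 is a Fermat witness: 989 is composite.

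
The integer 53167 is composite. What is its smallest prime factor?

79

53167 is odd.
Digit sum 22, not divisible by 3.
Ends in 7: not divisible by 5.
7: 53167 = 7·7595 + 2
11: 53167 = 11·4833 + 4
13: 53167 = 13·4089 + 10
17: 53167 = 17·3127 + 8
19: 53167 = 19·2798 + 5
23: 53167 = 23·2311 + 14
29: 53167 = 29·1833 + 10
31: 53167 = 31·1715 + 2
37: 53167 = 37·1436 + 35
41: 53167 = 41·1296 + 31
43: 53167 = 43·1236 + 19
47: 53167 = 47·1131 + 10
53: 53167 = 53·1003 + 8
59: 53167 = 59·901 + 8
61: 53167 = 61·871 + 36
67: 53167 = 67·793 + 36
71: 53167 = 71·748 + 59
73: 53167 = 73·728 + 23
79: 53167 = 79·673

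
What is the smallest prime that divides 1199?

11

1199 is odd.
Digit sum 20, not divisible by 3.
Ends in 9: not divisible by 5.
7: 1199 = 7·171 + 2
11: 1199 = 11·109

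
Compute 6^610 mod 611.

225

6^1 ≡ 6 (mod 611)
6^2 ≡ 6^2 = 36 ≡ 36 (mod 611)
6^4 ≡ 36^2 = 1296 ≡ 74 (mod 611)
6^8 ≡ 74^2 = 5476 ≡ 588 (mod 611)
6^16 ≡ 588^2 = 345744 ≡ 529 (mod 611)
6^32 ≡ 529^2 = 279841 ≡ 3 (mod 611)
6^64 ≡ 3^2 = 9 ≡ 9 (mod 611)
6^128 ≡ 9^2 = 81 ≡ 81 (mod 611)
6^256 ≡ 81^2 = 6561 ≡ 451 (mod 611)
6^512 ≡ 451^2 = 203401 ≡ 549 (mod 611)
610 = 512 + 64 + 32 + 2 in binary powers of 2.
So 6^610 ≡ 549 · 9 · 3 · 36 ≡ 225 (mod 611).
Since 225 ≠ 1, base 6 is a Fermat witness: 611 is composite.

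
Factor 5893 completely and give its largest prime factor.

83

5893 = 71 · 83
83 is prime.
So 5893 = 71 · 83; the largest prime factor is 83.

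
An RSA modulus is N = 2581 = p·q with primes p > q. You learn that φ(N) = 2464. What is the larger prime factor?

89

φ(n) = (p−1)(q−1) = n − (p+q) + 1, so p + q = 2581 − 2464 + 1 = 118.
p and q are the roots of t² − 118t + 2581 = 0.
Discriminant: 118² − 4·2581 = 13924 − 10324 = 3600; √3600 = 60.
q = (118 − 60)/2 = 29, p = (118 + 60)/2 = 89.
Check: 29 · 89 = 2581.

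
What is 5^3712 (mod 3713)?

3391

5^1 ≡ 5 (mod 3713)
5^2 ≡ 5^2 = 25 ≡ 25 (mod 3713)
5^4 ≡ 25^2 = 625 ≡ 625 (mod 3713)
5^8 ≡ 625^2 = 390625 ≡ 760 (mod 3713)
5^16 ≡ 760^2 = 577600 ≡ 2085 (mod 3713)
5^32 ≡ 2085^2 = 4347225 ≡ 3015 (mod 3713)
5^64 ≡ 3015^2 = 9090225 ≡ 801 (mod 3713)
5^128 ≡ 801^2 = 641601 ≡ 2965 (mod 3713)
5^256 ≡ 2965^2 = 8791225 ≡ 2554 (mod 3713)
5^512 ≡ 2554^2 = 6522916 ≡ 2888 (mod 3713)
5^1024 ≡ 2888^2 = 8340544 ≡ 1146 (mod 3713)
5^2048 ≡ 1146^2 = 1313316 ≡ 2627 (mod 3713)
3712 = 2048 + 1024 + 512 + 128 in binary powers of 2.
So 5^3712 ≡ 2627 · 1146 · 2888 · 2965 ≡ 3391 (mod 3713).
Since 3391 ≠ 1, base 5 is a Fermat witness: 3713 is composite.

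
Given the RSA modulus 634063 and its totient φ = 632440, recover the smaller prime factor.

653

φ(n) = (p−1)(q−1) = n − (p+q) + 1, so p + q = 634063 − 632440 + 1 = 1624.
p and q are the roots of t² − 1624t + 634063 = 0.
Discriminant: 1624² − 4·634063 = 2637376 − 2536252 = 101124; √101124 = 318.
q = (1624 − 318)/2 = 653, p = (1624 + 318)/2 = 971.
Check: 653 · 971 = 634063.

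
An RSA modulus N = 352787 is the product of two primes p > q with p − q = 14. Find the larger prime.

601

Since p = q + 14, we have 352787 = q(q + 14), so q² + 14q − 352787 = 0.
Discriminant: 14² + 4·352787 = 196 + 1411148 = 1411344; √1411344 = 1188.
q = (−14 + 1188)/2 = 587, and p = q + 14 = 601.
Check: 587 · 601 = 352787.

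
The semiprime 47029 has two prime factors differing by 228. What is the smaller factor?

Since p = q + 228, we have 47029 = q(q + 228), so q² + 228q − 47029 = 0.
Discriminant: 228² + 4·47029 = 51984 + 188116 = 240100; √240100 = 490.
q = (−228 + 490)/2 = 131, and p = q + 228 = 359.
Check: 131 · 359 = 47029.

131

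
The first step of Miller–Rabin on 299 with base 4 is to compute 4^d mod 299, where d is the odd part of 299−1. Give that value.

299 − 1 = 298 = 2^1 · 149, so d = 149.
4^1 ≡ 4 (mod 299)
4^2 ≡ 4^2 = 16 ≡ 16 (mod 299)
4^4 ≡ 16^2 = 256 ≡ 256 (mod 299)
4^8 ≡ 256^2 = 65536 ≡ 55 (mod 299)
4^16 ≡ 55^2 = 3025 ≡ 35 (mod 299)
4^32 ≡ 35^2 = 1225 ≡ 29 (mod 299)
4^64 ≡ 29^2 = 841 ≡ 243 (mod 299)
4^128 ≡ 243^2 = 59049 ≡ 146 (mod 299)
149 = 128 + 16 + 4 + 1 in binary powers of 2.
So 4^149 ≡ 146 · 35 · 256 · 4 ≡ 140 (mod 299).
Squaring chain: 140; never reaches −1, so base 4 is a Miller–Rabin witness that 299 is composite.

140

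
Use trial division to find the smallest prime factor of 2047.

2047 is odd.
Digit sum 13, not divisible by 3.
Ends in 7: not divisible by 5.
7: 2047 = 7·292 + 3
11: 2047 = 11·186 + 1
13: 2047 = 13·157 + 6
17: 2047 = 17·120 + 7
19: 2047 = 19·107 + 14
23: 2047 = 23·89

23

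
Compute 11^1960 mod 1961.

11^1 ≡ 11 (mod 1961)
11^2 ≡ 11^2 = 121 ≡ 121 (mod 1961)
11^4 ≡ 121^2 = 14641 ≡ 914 (mod 1961)
11^8 ≡ 914^2 = 835396 ≡ 10 (mod 1961)
11^16 ≡ 10^2 = 100 ≡ 100 (mod 1961)
11^32 ≡ 100^2 = 10000 ≡ 195 (mod 1961)
11^64 ≡ 195^2 = 38025 ≡ 766 (mod 1961)
11^128 ≡ 766^2 = 586756 ≡ 417 (mod 1961)
11^256 ≡ 417^2 = 173889 ≡ 1321 (mod 1961)
11^512 ≡ 1321^2 = 1745041 ≡ 1712 (mod 1961)
11^1024 ≡ 1712^2 = 2930944 ≡ 1210 (mod 1961)
1960 = 1024 + 512 + 256 + 128 + 32 + 8 in binary powers of 2.
So 11^1960 ≡ 1210 · 1712 · 1321 · 417 · 195 · 10 ≡ 1210 (mod 1961).
Since 1210 ≠ 1, base 11 is a Fermat witness: 1961 is composite.

1210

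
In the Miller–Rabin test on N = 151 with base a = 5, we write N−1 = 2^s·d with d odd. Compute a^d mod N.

151 − 1 = 150 = 2^1 · 75, so d = 75.
5^1 ≡ 5 (mod 151)
5^2 ≡ 5^2 = 25 ≡ 25 (mod 151)
5^4 ≡ 25^2 = 625 ≡ 21 (mod 151)
5^8 ≡ 21^2 = 441 ≡ 139 (mod 151)
5^16 ≡ 139^2 = 19321 ≡ 144 (mod 151)
5^32 ≡ 144^2 = 20736 ≡ 49 (mod 151)
5^64 ≡ 49^2 = 2401 ≡ 136 (mod 151)
75 = 64 + 8 + 2 + 1 in binary powers of 2.
So 5^75 ≡ 136 · 139 · 25 · 5 ≡ 1 (mod 151).
Since 5^d ≡ 1 (mod 151), base 5 does not prove 151 composite.

1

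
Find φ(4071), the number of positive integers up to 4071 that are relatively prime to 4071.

2552

Factor: 4071 = 3 · 23 · 59.
φ(4071) = (3−1) · (23−1) · (59−1) = 2 · 22 · 58 = 2552.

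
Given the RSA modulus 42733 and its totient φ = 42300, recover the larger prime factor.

φ(n) = (p−1)(q−1) = n − (p+q) + 1, so p + q = 42733 − 42300 + 1 = 434.
p and q are the roots of t² − 434t + 42733 = 0.
Discriminant: 434² − 4·42733 = 188356 − 170932 = 17424; √17424 = 132.
q = (434 − 132)/2 = 151, p = (434 + 132)/2 = 283.
Check: 151 · 283 = 42733.

283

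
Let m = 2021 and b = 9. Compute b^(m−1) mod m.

1358

9^1 ≡ 9 (mod 2021)
9^2 ≡ 9^2 = 81 ≡ 81 (mod 2021)
9^4 ≡ 81^2 = 6561 ≡ 498 (mod 2021)
9^8 ≡ 498^2 = 248004 ≡ 1442 (mod 2021)
9^16 ≡ 1442^2 = 2079364 ≡ 1776 (mod 2021)
9^32 ≡ 1776^2 = 3154176 ≡ 1416 (mod 2021)
9^64 ≡ 1416^2 = 2005056 ≡ 224 (mod 2021)
9^128 ≡ 224^2 = 50176 ≡ 1672 (mod 2021)
9^256 ≡ 1672^2 = 2795584 ≡ 541 (mod 2021)
9^512 ≡ 541^2 = 292681 ≡ 1657 (mod 2021)
9^1024 ≡ 1657^2 = 2745649 ≡ 1131 (mod 2021)
2020 = 1024 + 512 + 256 + 128 + 64 + 32 + 4 in binary powers of 2.
So 9^2020 ≡ 1131 · 1657 · 541 · 1672 · 224 · 1416 · 498 ≡ 1358 (mod 2021).
Since 1358 ≠ 1, base 9 is a Fermat witness: 2021 is composite.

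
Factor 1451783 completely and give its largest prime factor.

79

1451783 = 17 · 85399
85399 = 23 · 3713
3713 = 47 · 79
79 is prime.
So 1451783 = 17 · 23 · 47 · 79; the largest prime factor is 79.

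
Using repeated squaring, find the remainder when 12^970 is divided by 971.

12^1 ≡ 12 (mod 971)
12^2 ≡ 12^2 = 144 ≡ 144 (mod 971)
12^4 ≡ 144^2 = 20736 ≡ 345 (mod 971)
12^8 ≡ 345^2 = 119025 ≡ 563 (mod 971)
12^16 ≡ 563^2 = 316969 ≡ 423 (mod 971)
12^32 ≡ 423^2 = 178929 ≡ 265 (mod 971)
12^64 ≡ 265^2 = 70225 ≡ 313 (mod 971)
12^128 ≡ 313^2 = 97969 ≡ 869 (mod 971)
12^256 ≡ 869^2 = 755161 ≡ 694 (mod 971)
12^512 ≡ 694^2 = 481636 ≡ 20 (mod 971)
970 = 512 + 256 + 128 + 64 + 8 + 2 in binary powers of 2.
So 12^970 ≡ 20 · 694 · 869 · 313 · 563 · 144 ≡ 1 (mod 971).
Since the result is 1, base 12 gives no evidence that 971 is composite.

1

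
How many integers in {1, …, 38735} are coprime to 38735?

30240

Factor: 38735 = 5 · 61 · 127.
φ(38735) = (5−1) · (61−1) · (127−1) = 4 · 60 · 126 = 30240.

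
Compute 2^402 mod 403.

2^1 ≡ 2 (mod 403)
2^2 ≡ 2^2 = 4 ≡ 4 (mod 403)
2^4 ≡ 4^2 = 16 ≡ 16 (mod 403)
2^8 ≡ 16^2 = 256 ≡ 256 (mod 403)
2^16 ≡ 256^2 = 65536 ≡ 250 (mod 403)
2^32 ≡ 250^2 = 62500 ≡ 35 (mod 403)
2^64 ≡ 35^2 = 1225 ≡ 16 (mod 403)
2^128 ≡ 16^2 = 256 ≡ 256 (mod 403)
2^256 ≡ 256^2 = 65536 ≡ 250 (mod 403)
402 = 256 + 128 + 16 + 2 in binary powers of 2.
So 2^402 ≡ 250 · 256 · 250 · 4 ≡ 376 (mod 403).
Since 376 ≠ 1, base 2 is a Fermat witness: 403 is composite.

376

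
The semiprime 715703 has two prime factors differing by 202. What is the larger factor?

953

Since p = q + 202, we have 715703 = q(q + 202), so q² + 202q − 715703 = 0.
Discriminant: 202² + 4·715703 = 40804 + 2862812 = 2903616; √2903616 = 1704.
q = (−202 + 1704)/2 = 751, and p = q + 202 = 953.
Check: 751 · 953 = 715703.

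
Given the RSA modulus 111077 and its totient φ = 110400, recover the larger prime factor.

401

φ(n) = (p−1)(q−1) = n − (p+q) + 1, so p + q = 111077 − 110400 + 1 = 678.
p and q are the roots of t² − 678t + 111077 = 0.
Discriminant: 678² − 4·111077 = 459684 − 444308 = 15376; √15376 = 124.
q = (678 − 124)/2 = 277, p = (678 + 124)/2 = 401.
Check: 277 · 401 = 111077.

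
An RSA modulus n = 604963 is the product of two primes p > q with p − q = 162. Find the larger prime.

Since p = q + 162, we have 604963 = q(q + 162), so q² + 162q − 604963 = 0.
Discriminant: 162² + 4·604963 = 26244 + 2419852 = 2446096; √2446096 = 1564.
q = (−162 + 1564)/2 = 701, and p = q + 162 = 863.
Check: 701 · 863 = 604963.

863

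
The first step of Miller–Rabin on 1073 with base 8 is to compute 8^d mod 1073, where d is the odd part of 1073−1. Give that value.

177

1073 − 1 = 1072 = 2^4 · 67, so d = 67.
8^1 ≡ 8 (mod 1073)
8^2 ≡ 8^2 = 64 ≡ 64 (mod 1073)
8^4 ≡ 64^2 = 4096 ≡ 877 (mod 1073)
8^8 ≡ 877^2 = 769129 ≡ 861 (mod 1073)
8^16 ≡ 861^2 = 741321 ≡ 951 (mod 1073)
8^32 ≡ 951^2 = 904401 ≡ 935 (mod 1073)
8^64 ≡ 935^2 = 874225 ≡ 803 (mod 1073)
67 = 64 + 2 + 1 in binary powers of 2.
So 8^67 ≡ 803 · 64 · 8 ≡ 177 (mod 1073).
Squaring chain: 177 → 212 → 951 → 935; never reaches −1, so base 8 is a Miller–Rabin witness that 1073 is composite.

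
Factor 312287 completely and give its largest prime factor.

312287 = 59 · 5293
5293 = 67 · 79
79 is prime.
So 312287 = 59 · 67 · 79; the largest prime factor is 79.

79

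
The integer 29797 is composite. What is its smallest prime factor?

29797 is odd.
Digit sum 34, not divisible by 3.
Ends in 7: not divisible by 5.
7: 29797 = 7·4256 + 5
11: 29797 = 11·2708 + 9
13: 29797 = 13·2292 + 1
17: 29797 = 17·1752 + 13
19: 29797 = 19·1568 + 5
23: 29797 = 23·1295 + 12
29: 29797 = 29·1027 + 14
31: 29797 = 31·961 + 6
37: 29797 = 37·805 + 12
41: 29797 = 41·726 + 31
43: 29797 = 43·692 + 41
47: 29797 = 47·633 + 46
53: 29797 = 53·562 + 11
59: 29797 = 59·505 + 2
61: 29797 = 61·488 + 29
67: 29797 = 67·444 + 49
71: 29797 = 71·419 + 48
73: 29797 = 73·408 + 13
79: 29797 = 79·377 + 14
83: 29797 = 83·359

83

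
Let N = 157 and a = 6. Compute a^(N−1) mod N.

6^1 ≡ 6 (mod 157)
6^2 ≡ 6^2 = 36 ≡ 36 (mod 157)
6^4 ≡ 36^2 = 1296 ≡ 40 (mod 157)
6^8 ≡ 40^2 = 1600 ≡ 30 (mod 157)
6^16 ≡ 30^2 = 900 ≡ 115 (mod 157)
6^32 ≡ 115^2 = 13225 ≡ 37 (mod 157)
6^64 ≡ 37^2 = 1369 ≡ 113 (mod 157)
6^128 ≡ 113^2 = 12769 ≡ 52 (mod 157)
156 = 128 + 16 + 8 + 4 in binary powers of 2.
So 6^156 ≡ 52 · 115 · 30 · 40 ≡ 1 (mod 157).
Since the result is 1, base 6 gives no evidence that 157 is composite.

1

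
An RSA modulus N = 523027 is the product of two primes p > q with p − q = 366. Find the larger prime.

929

Since p = q + 366, we have 523027 = q(q + 366), so q² + 366q − 523027 = 0.
Discriminant: 366² + 4·523027 = 133956 + 2092108 = 2226064; √2226064 = 1492.
q = (−366 + 1492)/2 = 563, and p = q + 366 = 929.
Check: 563 · 929 = 523027.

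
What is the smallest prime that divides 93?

3

93 is odd.
Digit sum 12, divisible by 3.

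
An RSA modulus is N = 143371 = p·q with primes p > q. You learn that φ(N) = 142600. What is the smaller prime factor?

311

φ(n) = (p−1)(q−1) = n − (p+q) + 1, so p + q = 143371 − 142600 + 1 = 772.
p and q are the roots of t² − 772t + 143371 = 0.
Discriminant: 772² − 4·143371 = 595984 − 573484 = 22500; √22500 = 150.
q = (772 − 150)/2 = 311, p = (772 + 150)/2 = 461.
Check: 311 · 461 = 143371.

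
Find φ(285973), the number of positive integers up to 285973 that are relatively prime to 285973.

Factor: 285973 = 37 · 59 · 131.
φ(285973) = (37−1) · (59−1) · (131−1) = 36 · 58 · 130 = 271440.

271440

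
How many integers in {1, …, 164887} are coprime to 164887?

153912

Factor: 164887 = 23 · 67 · 107.
φ(164887) = (23−1) · (67−1) · (107−1) = 22 · 66 · 106 = 153912.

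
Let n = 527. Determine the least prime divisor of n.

527 is odd.
Digit sum 14, not divisible by 3.
Ends in 7: not divisible by 5.
7: 527 = 7·75 + 2
11: 527 = 11·47 + 10
13: 527 = 13·40 + 7
17: 527 = 17·31

17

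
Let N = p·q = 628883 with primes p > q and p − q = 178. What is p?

Since p = q + 178, we have 628883 = q(q + 178), so q² + 178q − 628883 = 0.
Discriminant: 178² + 4·628883 = 31684 + 2515532 = 2547216; √2547216 = 1596.
q = (−178 + 1596)/2 = 709, and p = q + 178 = 887.
Check: 709 · 887 = 628883.

887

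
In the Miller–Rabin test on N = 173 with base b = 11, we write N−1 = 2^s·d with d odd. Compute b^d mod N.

93

173 − 1 = 172 = 2^2 · 43, so d = 43.
11^1 ≡ 11 (mod 173)
11^2 ≡ 11^2 = 121 ≡ 121 (mod 173)
11^4 ≡ 121^2 = 14641 ≡ 109 (mod 173)
11^8 ≡ 109^2 = 11881 ≡ 117 (mod 173)
11^16 ≡ 117^2 = 13689 ≡ 22 (mod 173)
11^32 ≡ 22^2 = 484 ≡ 138 (mod 173)
43 = 32 + 8 + 2 + 1 in binary powers of 2.
So 11^43 ≡ 138 · 117 · 121 · 11 ≡ 93 (mod 173).
Squaring chain: 93 → 172; reaches −1, so base 11 does not prove 173 composite.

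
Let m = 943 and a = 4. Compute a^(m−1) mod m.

836

4^1 ≡ 4 (mod 943)
4^2 ≡ 4^2 = 16 ≡ 16 (mod 943)
4^4 ≡ 16^2 = 256 ≡ 256 (mod 943)
4^8 ≡ 256^2 = 65536 ≡ 469 (mod 943)
4^16 ≡ 469^2 = 219961 ≡ 242 (mod 943)
4^32 ≡ 242^2 = 58564 ≡ 98 (mod 943)
4^64 ≡ 98^2 = 9604 ≡ 174 (mod 943)
4^128 ≡ 174^2 = 30276 ≡ 100 (mod 943)
4^256 ≡ 100^2 = 10000 ≡ 570 (mod 943)
4^512 ≡ 570^2 = 324900 ≡ 508 (mod 943)
942 = 512 + 256 + 128 + 32 + 8 + 4 + 2 in binary powers of 2.
So 4^942 ≡ 508 · 570 · 100 · 98 · 469 · 256 · 16 ≡ 836 (mod 943).
Since 836 ≠ 1, base 4 is a Fermat witness: 943 is composite.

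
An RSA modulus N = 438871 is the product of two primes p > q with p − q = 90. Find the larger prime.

Since p = q + 90, we have 438871 = q(q + 90), so q² + 90q − 438871 = 0.
Discriminant: 90² + 4·438871 = 8100 + 1755484 = 1763584; √1763584 = 1328.
q = (−90 + 1328)/2 = 619, and p = q + 90 = 709.
Check: 619 · 709 = 438871.

709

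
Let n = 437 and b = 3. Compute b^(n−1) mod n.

3^1 ≡ 3 (mod 437)
3^2 ≡ 3^2 = 9 ≡ 9 (mod 437)
3^4 ≡ 9^2 = 81 ≡ 81 (mod 437)
3^8 ≡ 81^2 = 6561 ≡ 6 (mod 437)
3^16 ≡ 6^2 = 36 ≡ 36 (mod 437)
3^32 ≡ 36^2 = 1296 ≡ 422 (mod 437)
3^64 ≡ 422^2 = 178084 ≡ 225 (mod 437)
3^128 ≡ 225^2 = 50625 ≡ 370 (mod 437)
3^256 ≡ 370^2 = 136900 ≡ 119 (mod 437)
436 = 256 + 128 + 32 + 16 + 4 in binary powers of 2.
So 3^436 ≡ 119 · 370 · 422 · 36 · 81 ≡ 347 (mod 437).
Since 347 ≠ 1, base 3 is a Fermat witness: 437 is composite.

347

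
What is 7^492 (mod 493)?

455

7^1 ≡ 7 (mod 493)
7^2 ≡ 7^2 = 49 ≡ 49 (mod 493)
7^4 ≡ 49^2 = 2401 ≡ 429 (mod 493)
7^8 ≡ 429^2 = 184041 ≡ 152 (mod 493)
7^16 ≡ 152^2 = 23104 ≡ 426 (mod 493)
7^32 ≡ 426^2 = 181476 ≡ 52 (mod 493)
7^64 ≡ 52^2 = 2704 ≡ 239 (mod 493)
7^128 ≡ 239^2 = 57121 ≡ 426 (mod 493)
7^256 ≡ 426^2 = 181476 ≡ 52 (mod 493)
492 = 256 + 128 + 64 + 32 + 8 + 4 in binary powers of 2.
So 7^492 ≡ 52 · 426 · 239 · 52 · 152 · 429 ≡ 455 (mod 493).
Since 455 ≠ 1, base 7 is a Fermat witness: 493 is composite.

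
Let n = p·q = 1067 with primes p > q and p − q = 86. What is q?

Since p = q + 86, we have 1067 = q(q + 86), so q² + 86q − 1067 = 0.
Discriminant: 86² + 4·1067 = 7396 + 4268 = 11664; √11664 = 108.
q = (−86 + 108)/2 = 11, and p = q + 86 = 97.
Check: 11 · 97 = 1067.

11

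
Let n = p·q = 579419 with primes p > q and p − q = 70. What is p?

Since p = q + 70, we have 579419 = q(q + 70), so q² + 70q − 579419 = 0.
Discriminant: 70² + 4·579419 = 4900 + 2317676 = 2322576; √2322576 = 1524.
q = (−70 + 1524)/2 = 727, and p = q + 70 = 797.
Check: 727 · 797 = 579419.

797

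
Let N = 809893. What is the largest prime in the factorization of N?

809893 = 7 · 115699
115699 = 37 · 3127
3127 = 53 · 59
59 is prime.
So 809893 = 7 · 37 · 53 · 59; the largest prime factor is 59.

59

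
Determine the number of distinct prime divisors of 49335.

49335 = 3 · 16445
16445 = 5 · 3289
3289 = 11 · 299
299 = 13 · 23
49335 = 3 · 5 · 11 · 13 · 23, which has 5 distinct prime factors.

5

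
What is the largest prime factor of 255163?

89

255163 = 47 · 5429
5429 = 61 · 89
89 is prime.
So 255163 = 47 · 61 · 89; the largest prime factor is 89.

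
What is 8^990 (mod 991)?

8^1 ≡ 8 (mod 991)
8^2 ≡ 8^2 = 64 ≡ 64 (mod 991)
8^4 ≡ 64^2 = 4096 ≡ 132 (mod 991)
8^8 ≡ 132^2 = 17424 ≡ 577 (mod 991)
8^16 ≡ 577^2 = 332929 ≡ 944 (mod 991)
8^32 ≡ 944^2 = 891136 ≡ 227 (mod 991)
8^64 ≡ 227^2 = 51529 ≡ 988 (mod 991)
8^128 ≡ 988^2 = 976144 ≡ 9 (mod 991)
8^256 ≡ 9^2 = 81 ≡ 81 (mod 991)
8^512 ≡ 81^2 = 6561 ≡ 615 (mod 991)
990 = 512 + 256 + 128 + 64 + 16 + 8 + 4 + 2 in binary powers of 2.
So 8^990 ≡ 615 · 81 · 9 · 988 · 944 · 577 · 132 · 64 ≡ 1 (mod 991).
Since the result is 1, base 8 gives no evidence that 991 is composite.

1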